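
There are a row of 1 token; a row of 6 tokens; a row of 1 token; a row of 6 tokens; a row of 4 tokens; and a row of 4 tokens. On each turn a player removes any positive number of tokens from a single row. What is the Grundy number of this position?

0

In binary:
  001  (1)
  110  (6)
  001  (1)
  110  (6)
  100  (4)
  100  (4)
  ---
  000  (0)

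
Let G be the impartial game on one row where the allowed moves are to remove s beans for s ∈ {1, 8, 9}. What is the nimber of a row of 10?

2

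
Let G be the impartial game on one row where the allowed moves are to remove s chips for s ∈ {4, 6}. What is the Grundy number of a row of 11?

0

Compute g(0), g(1), … for moves {4, 6}:
g(0) = mex{} = 0
g(1) = mex{} = 0
g(2) = mex{} = 0
g(3) = mex{} = 0
g(4) = mex{0} = 1
g(5) = mex{0} = 1
g(6) = mex{0} = 1
g(7) = mex{0} = 1
g(8) = mex{0,1} = 2
g(9) = mex{0,1} = 2
g(10) = mex{1} = 0
g(11) = mex{1} = 0
So g(11) = 0.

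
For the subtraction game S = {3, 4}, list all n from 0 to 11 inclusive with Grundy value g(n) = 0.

0, 1, 2, 7, 8, 9

Build the Grundy sequence with g(k) = mex{g(k−s) : s ∈ {3, 4}, s ≤ k}:
g(0) = mex{} = 0
g(1) = mex{} = 0
g(2) = mex{} = 0
g(3) = mex{0} = 1
g(4) = mex{0} = 1
g(5) = mex{0} = 1
g(6) = mex{0,1} = 2
g(7) = mex{1} = 0
g(8) = mex{1} = 0
g(9) = mex{1,2} = 0
g(10) = mex{0,2} = 1
g(11) = mex{0} = 1
The P-positions (g = 0) in 0..11 are 0, 1, 2, 7, 8, 9.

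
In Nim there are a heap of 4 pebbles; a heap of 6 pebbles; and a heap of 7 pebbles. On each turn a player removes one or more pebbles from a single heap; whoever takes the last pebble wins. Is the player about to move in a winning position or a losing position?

Write each in binary and XOR column by column:
  100  (4)
  110  (6)
  111  (7)
  ---
  101  (5)
The nim-sum is 5 ≠ 0, so this is an N-position: the player to move can win.

Winning position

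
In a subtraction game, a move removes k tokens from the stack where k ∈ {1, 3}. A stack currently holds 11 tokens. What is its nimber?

1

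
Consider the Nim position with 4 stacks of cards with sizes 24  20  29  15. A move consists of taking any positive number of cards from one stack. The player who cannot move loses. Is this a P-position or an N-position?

Compute the nim-sum pairwise:
24 XOR 20 = 12
12 XOR 29 = 17
17 XOR 15 = 30
The nim-sum is 30 ≠ 0, so this is an N-position: the player to move can win.

N-position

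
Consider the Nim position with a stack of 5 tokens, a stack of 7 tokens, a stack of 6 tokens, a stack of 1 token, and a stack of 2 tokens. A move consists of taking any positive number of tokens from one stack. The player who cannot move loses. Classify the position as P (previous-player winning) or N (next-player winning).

Compute the nim-sum pairwise:
5 ^ 7 = 2
2 ^ 6 = 4
4 ^ 1 = 5
5 ^ 2 = 7
The nim-sum is 7 ≠ 0, so this is an N-position: the player to move can win.

N-position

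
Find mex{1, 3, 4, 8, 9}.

0 is not in the set, so the mex is 0.

0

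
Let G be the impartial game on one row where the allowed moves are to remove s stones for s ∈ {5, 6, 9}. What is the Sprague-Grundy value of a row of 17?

Build the Grundy sequence with g(k) = mex{g(k−s) : s ∈ {5, 6, 9}, s ≤ k}:
k:     0  1  2  3  4  5  6  7  8  9 10 11 12 13 14 15 16 17
g(k):  0  0  0  0  0  1  1  1  1  1  2  2  2  2  0  0  0  0
So g(17) = 0.

0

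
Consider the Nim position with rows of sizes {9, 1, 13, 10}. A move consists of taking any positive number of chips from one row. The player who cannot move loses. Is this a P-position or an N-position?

Nim-sum: 9 ^ 1 ^ 13 ^ 10 = 15.
The nim-sum is 15 ≠ 0, so this is an N-position: the player to move can win.

N-position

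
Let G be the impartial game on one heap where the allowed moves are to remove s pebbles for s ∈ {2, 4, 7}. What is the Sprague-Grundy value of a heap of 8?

Grundy values for subtraction set {2, 4, 7}:
g(0) = mex{} = 0
g(1) = mex{} = 0
g(2) = mex{0} = 1
g(3) = mex{0} = 1
g(4) = mex{0,1} = 2
g(5) = mex{0,1} = 2
g(6) = mex{1,2} = 0
g(7) = mex{0,1,2} = 3
g(8) = mex{0,2} = 1
So g(8) = 1.

1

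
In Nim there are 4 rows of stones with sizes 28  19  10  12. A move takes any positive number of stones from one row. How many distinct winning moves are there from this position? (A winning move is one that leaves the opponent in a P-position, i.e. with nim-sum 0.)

3

Nim-sum: 28 ⊕ 19 ⊕ 10 ⊕ 12 = 9.
The overall nim-sum is X = 9. A row of size p has a winning move iff p XOR X < p (reduce it to p XOR X).
  28: 28 XOR 9 = 21 < 28 — winning move (to 21).
  19: 19 XOR 9 = 26 ≥ 19 — no move.
  10: 10 XOR 9 = 3 < 10 — winning move (to 3).
  12: 12 XOR 9 = 5 < 12 — winning move (to 5).
That gives 3 winning moves.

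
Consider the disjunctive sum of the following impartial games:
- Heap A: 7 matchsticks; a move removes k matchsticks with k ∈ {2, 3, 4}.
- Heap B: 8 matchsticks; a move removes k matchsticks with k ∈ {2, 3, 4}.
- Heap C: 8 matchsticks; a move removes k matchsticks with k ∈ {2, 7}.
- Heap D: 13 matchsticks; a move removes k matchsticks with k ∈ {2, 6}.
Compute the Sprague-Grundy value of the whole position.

For heap A, compute g(0), g(1), … with moves {2, 3, 4}:
k:     0  1  2  3  4  5  6  7
g(k):  0  0  1  1  2  2  0  0
So g(7) = 0.
Build the Grundy sequence for heap B with g(k) = mex{g(k−s) : s ∈ {2, 3, 4}, s ≤ k}:
k:     0  1  2  3  4  5  6  7  8
g(k):  0  0  1  1  2  2  0  0  1
So g(8) = 1.
Grundy values for heap C (subtraction set {2, 7}):
g(0) = mex{} = 0
g(1) = mex{} = 0
g(2) = mex{0} = 1
g(3) = mex{0} = 1
g(4) = mex{1} = 0
g(5) = mex{1} = 0
g(6) = mex{0} = 1
g(7) = mex{0} = 1
g(8) = mex{0,1} = 2
So g(8) = 2.
For heap D, compute g(0), g(1), … with moves {2, 6}:
g(0) = mex{} = 0
g(1) = mex{} = 0
g(2) = mex{0} = 1
g(3) = mex{0} = 1
g(4) = mex{1} = 0
g(5) = mex{1} = 0
g(6) = mex{0} = 1
g(7) = mex{0} = 1
g(8) = mex{1} = 0
g(9) = mex{1} = 0
g(10) = mex{0} = 1
g(11) = mex{0} = 1
g(12) = mex{1} = 0
g(13) = mex{1} = 0
So g(13) = 0.
By the Sprague-Grundy theorem, the Grundy value of a sum of independent games is the XOR of the component values.
Combined value = 0 XOR 1 XOR 2 XOR 0 = 3.

3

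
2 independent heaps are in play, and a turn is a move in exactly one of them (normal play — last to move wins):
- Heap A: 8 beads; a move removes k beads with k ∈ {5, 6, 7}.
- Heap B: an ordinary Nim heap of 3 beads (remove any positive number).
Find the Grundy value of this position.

For heap A, compute g(0), g(1), … with moves {5, 6, 7}:
g(0) = mex{} = 0
g(1) = mex{} = 0
g(2) = mex{} = 0
g(3) = mex{} = 0
g(4) = mex{} = 0
g(5) = mex{0} = 1
g(6) = mex{0} = 1
g(7) = mex{0} = 1
g(8) = mex{0} = 1
So g(8) = 1.
Heap B is a plain Nim heap of size 3, so its Grundy value is 3.
The value of a disjunctive sum is the nim-sum of the parts.
Combined value = 1 XOR 3 = 2.

2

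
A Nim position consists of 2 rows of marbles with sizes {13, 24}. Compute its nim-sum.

21

Nim-sum: 13 ^ 24 = 21.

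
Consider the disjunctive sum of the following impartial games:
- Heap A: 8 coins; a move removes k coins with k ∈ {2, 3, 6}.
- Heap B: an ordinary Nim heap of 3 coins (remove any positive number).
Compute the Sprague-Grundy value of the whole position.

1

Grundy values for heap A (subtraction set {2, 3, 6}):
g(0) = mex{} = 0
g(1) = mex{} = 0
g(2) = mex{0} = 1
g(3) = mex{0} = 1
g(4) = mex{0,1} = 2
g(5) = mex{1} = 0
g(6) = mex{0,1,2} = 3
g(7) = mex{0,2} = 1
g(8) = mex{0,1,3} = 2
So g(8) = 2.
Heap B is a plain Nim heap of size 3, so its Grundy value is 3.
The value of a disjunctive sum is the nim-sum of the parts.
Combined value = 2 ⊕ 3 = 1.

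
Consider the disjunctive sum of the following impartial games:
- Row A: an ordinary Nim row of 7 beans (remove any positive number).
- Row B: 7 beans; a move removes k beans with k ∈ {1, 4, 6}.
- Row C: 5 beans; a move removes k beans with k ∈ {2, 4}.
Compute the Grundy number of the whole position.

5

Row A is a plain Nim row of size 7, so its Grundy value is 7.
Build the Grundy sequence for row B with g(k) = mex{g(k−s) : s ∈ {1, 4, 6}, s ≤ k}:
g(0) = mex{} = 0
g(1) = mex{0} = 1
g(2) = mex{1} = 0
g(3) = mex{0} = 1
g(4) = mex{0,1} = 2
g(5) = mex{1,2} = 0
g(6) = mex{0} = 1
g(7) = mex{1} = 0
So g(7) = 0.
Build the Grundy sequence for row C with g(k) = mex{g(k−s) : s ∈ {2, 4}, s ≤ k}:
g(0) = mex{} = 0
g(1) = mex{} = 0
g(2) = mex{0} = 1
g(3) = mex{0} = 1
g(4) = mex{0,1} = 2
g(5) = mex{0,1} = 2
So g(5) = 2.
The value of a disjunctive sum is the nim-sum of the parts.
Combined value = 7 XOR 0 XOR 2 = 5.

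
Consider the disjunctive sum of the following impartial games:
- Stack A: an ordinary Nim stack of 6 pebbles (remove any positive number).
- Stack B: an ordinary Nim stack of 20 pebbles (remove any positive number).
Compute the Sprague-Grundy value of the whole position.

18

Stack A is a plain Nim stack of size 6, so its Grundy value is 6.
Stack B is a plain Nim stack of size 20, so its Grundy value is 20.
By the Sprague-Grundy theorem, the Grundy value of a sum of independent games is the XOR of the component values.
Combined value = 6 XOR 20 = 18.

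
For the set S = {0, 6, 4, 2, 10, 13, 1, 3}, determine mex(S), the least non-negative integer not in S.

The values 0, 1, 2, 3, 4 are all present; 5 is the first non-negative integer missing from the set.

5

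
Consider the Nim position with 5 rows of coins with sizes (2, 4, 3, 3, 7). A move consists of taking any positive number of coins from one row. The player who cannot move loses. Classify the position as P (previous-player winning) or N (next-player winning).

Write each in binary and XOR column by column:
  010  (2)
  100  (4)
  011  (3)
  011  (3)
  111  (7)
  ---
  001  (1)
The nim-sum is 1 ≠ 0, so this is an N-position: the player to move can win.

N-position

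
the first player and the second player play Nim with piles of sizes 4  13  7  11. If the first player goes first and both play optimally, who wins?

the first player wins

Compute the nim-sum pairwise:
4 ⊕ 13 = 9
9 ⊕ 7 = 14
14 ⊕ 11 = 5
The nim-sum is 5 ≠ 0, so this is an N-position: the player to move can win; the first player has a winning move.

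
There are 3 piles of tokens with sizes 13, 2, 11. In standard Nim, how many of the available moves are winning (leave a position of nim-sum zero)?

1

Write each in binary and XOR column by column:
  1101  (13)
  0010  (2)
  1011  (11)
  ----
  0100  (4)
The overall nim-sum is X = 4. A pile of size p has a winning move iff p XOR X < p (reduce it to p XOR X).
  13: 13 XOR 4 = 9 < 13 — winning move (to 9).
  2: 2 XOR 4 = 6 ≥ 2 — no move.
  11: 11 XOR 4 = 15 ≥ 11 — no move.
That gives 1 winning move.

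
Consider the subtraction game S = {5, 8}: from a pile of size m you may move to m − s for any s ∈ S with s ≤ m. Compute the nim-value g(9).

Compute g(0), g(1), … for moves {5, 8}:
k:     0  1  2  3  4  5  6  7  8  9
g(k):  0  0  0  0  0  1  1  1  1  1
So g(9) = 1.

1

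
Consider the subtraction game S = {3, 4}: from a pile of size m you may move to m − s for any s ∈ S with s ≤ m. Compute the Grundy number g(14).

Compute g(0), g(1), … for moves {3, 4}:
k:     0  1  2  3  4  5  6  7  8  9 10 11 12 13 14
g(k):  0  0  0  1  1  1  2  0  0  0  1  1  1  2  0
So g(14) = 0.

0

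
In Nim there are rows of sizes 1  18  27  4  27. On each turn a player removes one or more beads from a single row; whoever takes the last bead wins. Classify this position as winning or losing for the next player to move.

In binary:
  00001  (1)
  10010  (18)
  11011  (27)
  00100  (4)
  11011  (27)
  -----
  10111  (23)
The nim-sum is 23 ≠ 0, so this is an N-position: the player to move can win.

Winning position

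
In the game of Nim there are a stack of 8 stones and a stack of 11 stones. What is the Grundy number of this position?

Compute the nim-sum pairwise:
8 ^ 11 = 3

3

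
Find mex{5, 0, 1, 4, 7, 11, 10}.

2

The values 0, 1 are all present; 2 is the first non-negative integer missing from the set.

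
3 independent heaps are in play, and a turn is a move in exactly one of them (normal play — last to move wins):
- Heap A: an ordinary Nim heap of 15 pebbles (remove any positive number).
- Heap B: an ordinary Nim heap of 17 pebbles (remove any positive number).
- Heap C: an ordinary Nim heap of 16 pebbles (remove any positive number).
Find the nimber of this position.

Heap A is a plain Nim heap of size 15, so its Grundy value is 15.
Heap B is a plain Nim heap of size 17, so its Grundy value is 17.
Heap C is a plain Nim heap of size 16, so its Grundy value is 16.
By the Sprague-Grundy theorem, the Grundy value of a sum of independent games is the XOR of the component values.
Combined value = 15 ⊕ 17 ⊕ 16 = 14.

14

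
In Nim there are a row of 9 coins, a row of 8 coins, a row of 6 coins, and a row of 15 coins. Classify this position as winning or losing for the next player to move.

Winning position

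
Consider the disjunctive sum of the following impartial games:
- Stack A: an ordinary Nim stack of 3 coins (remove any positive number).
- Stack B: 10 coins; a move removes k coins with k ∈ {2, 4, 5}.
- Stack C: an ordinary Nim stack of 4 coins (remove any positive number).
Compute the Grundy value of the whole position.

Stack A is a plain Nim stack of size 3, so its Grundy value is 3.
Build the Grundy sequence for stack B with g(k) = mex{g(k−s) : s ∈ {2, 4, 5}, s ≤ k}:
k:     0  1  2  3  4  5  6  7  8  9 10
g(k):  0  0  1  1  2  2  3  0  0  1  1
So g(10) = 1.
Stack C is a plain Nim stack of size 4, so its Grundy value is 4.
By the Sprague-Grundy theorem, the Grundy value of a sum of independent games is the XOR of the component values.
Combined value = 3 XOR 1 XOR 4 = 6.

6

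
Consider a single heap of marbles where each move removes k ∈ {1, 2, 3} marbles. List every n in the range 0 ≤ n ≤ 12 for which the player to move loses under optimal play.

0, 4, 8, 12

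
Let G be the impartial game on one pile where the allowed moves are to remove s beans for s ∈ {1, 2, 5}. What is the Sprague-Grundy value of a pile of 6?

Compute g(0), g(1), … for moves {1, 2, 5}:
g(0) = mex{} = 0
g(1) = mex{0} = 1
g(2) = mex{0,1} = 2
g(3) = mex{1,2} = 0
g(4) = mex{0,2} = 1
g(5) = mex{0,1} = 2
g(6) = mex{1,2} = 0
So g(6) = 0.

0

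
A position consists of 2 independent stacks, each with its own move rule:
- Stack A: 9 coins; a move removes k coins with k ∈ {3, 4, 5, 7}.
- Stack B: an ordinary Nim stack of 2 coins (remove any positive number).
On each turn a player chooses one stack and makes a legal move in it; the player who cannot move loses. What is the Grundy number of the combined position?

1

Grundy values for stack A (subtraction set {3, 4, 5, 7}):
g(0) = mex{} = 0
g(1) = mex{} = 0
g(2) = mex{} = 0
g(3) = mex{0} = 1
g(4) = mex{0} = 1
g(5) = mex{0} = 1
g(6) = mex{0,1} = 2
g(7) = mex{0,1} = 2
g(8) = mex{0,1} = 2
g(9) = mex{0,1,2} = 3
So g(9) = 3.
Stack B is a plain Nim stack of size 2, so its Grundy value is 2.
The value of a disjunctive sum is the nim-sum of the parts.
Combined value = 3 XOR 2 = 1.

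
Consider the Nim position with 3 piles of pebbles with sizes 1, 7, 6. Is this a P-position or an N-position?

P-position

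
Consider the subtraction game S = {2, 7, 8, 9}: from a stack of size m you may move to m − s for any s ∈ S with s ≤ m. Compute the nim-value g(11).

Grundy values for subtraction set {2, 7, 8, 9}:
g(0) = mex{} = 0
g(1) = mex{} = 0
g(2) = mex{0} = 1
g(3) = mex{0} = 1
g(4) = mex{1} = 0
g(5) = mex{1} = 0
g(6) = mex{0} = 1
g(7) = mex{0} = 1
g(8) = mex{0,1} = 2
g(9) = mex{0,1} = 2
g(10) = mex{0,1,2} = 3
g(11) = mex{0,1,2} = 3
So g(11) = 3.

3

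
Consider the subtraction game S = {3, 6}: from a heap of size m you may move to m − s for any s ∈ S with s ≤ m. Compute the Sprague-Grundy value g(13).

Build the Grundy sequence with g(k) = mex{g(k−s) : s ∈ {3, 6}, s ≤ k}:
g(0) = mex{} = 0
g(1) = mex{} = 0
g(2) = mex{} = 0
g(3) = mex{0} = 1
g(4) = mex{0} = 1
g(5) = mex{0} = 1
g(6) = mex{0,1} = 2
g(7) = mex{0,1} = 2
g(8) = mex{0,1} = 2
g(9) = mex{1,2} = 0
g(10) = mex{1,2} = 0
g(11) = mex{1,2} = 0
g(12) = mex{0,2} = 1
g(13) = mex{0,2} = 1
So g(13) = 1.

1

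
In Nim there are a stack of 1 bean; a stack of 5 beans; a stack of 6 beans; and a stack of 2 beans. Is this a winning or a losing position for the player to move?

Losing position

Nim-sum: 1 ⊕ 5 ⊕ 6 ⊕ 2 = 0.
The nim-sum is 0, so this is a P-position: the player to move is in a losing position under optimal play.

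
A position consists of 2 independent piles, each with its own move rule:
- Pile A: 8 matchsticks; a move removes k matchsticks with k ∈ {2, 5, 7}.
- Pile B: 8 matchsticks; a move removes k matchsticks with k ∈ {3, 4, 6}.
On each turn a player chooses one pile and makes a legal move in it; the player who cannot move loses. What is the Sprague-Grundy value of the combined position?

0

Grundy values for pile A (subtraction set {2, 5, 7}):
k:     0  1  2  3  4  5  6  7  8
g(k):  0  0  1  1  0  2  1  3  2
So g(8) = 2.
Grundy values for pile B (subtraction set {3, 4, 6}):
g(0) = mex{} = 0
g(1) = mex{} = 0
g(2) = mex{} = 0
g(3) = mex{0} = 1
g(4) = mex{0} = 1
g(5) = mex{0} = 1
g(6) = mex{0,1} = 2
g(7) = mex{0,1} = 2
g(8) = mex{0,1} = 2
So g(8) = 2.
The value of a disjunctive sum is the nim-sum of the parts.
Combined value = 2 ⊕ 2 = 0.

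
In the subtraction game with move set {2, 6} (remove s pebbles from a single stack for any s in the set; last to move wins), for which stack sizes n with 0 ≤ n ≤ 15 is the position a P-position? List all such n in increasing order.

0, 1, 4, 5, 8, 9, 12, 13

Build the Grundy sequence with g(k) = mex{g(k−s) : s ∈ {2, 6}, s ≤ k}:
k:     0  1  2  3  4  5  6  7  8  9 10 11 12 13 14 15
g(k):  0  0  1  1  0  0  1  1  0  0  1  1  0  0  1  1
The P-positions (g = 0) in 0..15 are 0, 1, 4, 5, 8, 9, 12, 13.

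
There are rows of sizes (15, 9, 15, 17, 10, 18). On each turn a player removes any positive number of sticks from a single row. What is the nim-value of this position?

0

In binary:
  01111  (15)
  01001  (9)
  01111  (15)
  10001  (17)
  01010  (10)
  10010  (18)
  -----
  00000  (0)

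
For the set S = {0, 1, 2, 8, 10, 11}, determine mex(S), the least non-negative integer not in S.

3

The values 0, 1, 2 are all present; 3 is the first non-negative integer missing from the set.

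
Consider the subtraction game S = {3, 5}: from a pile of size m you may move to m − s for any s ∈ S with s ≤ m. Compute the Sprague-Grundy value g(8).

Compute g(0), g(1), … for moves {3, 5}:
g(0) = mex{} = 0
g(1) = mex{} = 0
g(2) = mex{} = 0
g(3) = mex{0} = 1
g(4) = mex{0} = 1
g(5) = mex{0} = 1
g(6) = mex{0,1} = 2
g(7) = mex{0,1} = 2
g(8) = mex{1} = 0
So g(8) = 0.

0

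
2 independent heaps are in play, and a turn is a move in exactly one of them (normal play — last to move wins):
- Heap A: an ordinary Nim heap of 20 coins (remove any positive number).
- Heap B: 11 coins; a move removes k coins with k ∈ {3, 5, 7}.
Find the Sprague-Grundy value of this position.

20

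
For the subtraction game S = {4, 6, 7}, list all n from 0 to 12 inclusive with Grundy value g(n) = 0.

0, 1, 2, 3, 11, 12

Grundy values for subtraction set {4, 6, 7}:
k:     0  1  2  3  4  5  6  7  8  9 10 11 12
g(k):  0  0  0  0  1  1  1  1  2  2  2  0  0
The P-positions (g = 0) in 0..12 are 0, 1, 2, 3, 11, 12.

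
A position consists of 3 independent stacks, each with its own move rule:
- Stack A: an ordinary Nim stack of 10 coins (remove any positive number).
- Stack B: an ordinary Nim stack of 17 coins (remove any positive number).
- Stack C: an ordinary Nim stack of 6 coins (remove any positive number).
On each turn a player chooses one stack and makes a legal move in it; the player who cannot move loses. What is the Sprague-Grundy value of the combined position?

Stack A is a plain Nim stack of size 10, so its Grundy value is 10.
Stack B is a plain Nim stack of size 17, so its Grundy value is 17.
Stack C is a plain Nim stack of size 6, so its Grundy value is 6.
By the Sprague-Grundy theorem, the Grundy value of a sum of independent games is the XOR of the component values.
Combined value = 10 XOR 17 XOR 6 = 29.

29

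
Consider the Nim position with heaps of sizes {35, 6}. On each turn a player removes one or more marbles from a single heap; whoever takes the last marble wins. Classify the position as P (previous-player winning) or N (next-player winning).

Nim-sum: 35 XOR 6 = 37.
The nim-sum is 37 ≠ 0, so this is an N-position: the player to move can win.

N-position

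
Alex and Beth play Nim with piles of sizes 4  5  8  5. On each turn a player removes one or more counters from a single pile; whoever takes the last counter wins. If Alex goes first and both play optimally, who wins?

Alex wins

Compute the nim-sum pairwise:
4 ⊕ 5 = 1
1 ⊕ 8 = 9
9 ⊕ 5 = 12
The nim-sum is 12 ≠ 0, so this is an N-position: the player to move can win; Alex has a winning move.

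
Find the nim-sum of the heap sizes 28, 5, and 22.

15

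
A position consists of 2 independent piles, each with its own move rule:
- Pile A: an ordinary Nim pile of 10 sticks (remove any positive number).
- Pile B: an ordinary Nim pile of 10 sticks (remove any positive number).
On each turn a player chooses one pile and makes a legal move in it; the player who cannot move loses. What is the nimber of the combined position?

Pile A is a plain Nim pile of size 10, so its Grundy value is 10.
Pile B is a plain Nim pile of size 10, so its Grundy value is 10.
By the Sprague-Grundy theorem, the Grundy value of a sum of independent games is the XOR of the component values.
Combined value = 10 ⊕ 10 = 0.

0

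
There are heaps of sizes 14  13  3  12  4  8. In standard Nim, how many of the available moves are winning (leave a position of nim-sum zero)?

0

In binary:
  1110  (14)
  1101  (13)
  0011  (3)
  1100  (12)
  0100  (4)
  1000  (8)
  ----
  0000  (0)
The nim-sum is already 0, so every move leaves a nonzero nim-sum — there are no winning moves.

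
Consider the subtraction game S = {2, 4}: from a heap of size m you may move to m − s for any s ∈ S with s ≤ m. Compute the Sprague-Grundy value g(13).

0

Build the Grundy sequence with g(k) = mex{g(k−s) : s ∈ {2, 4}, s ≤ k}:
g(0) = mex{} = 0
g(1) = mex{} = 0
g(2) = mex{0} = 1
g(3) = mex{0} = 1
g(4) = mex{0,1} = 2
g(5) = mex{0,1} = 2
g(6) = mex{1,2} = 0
g(7) = mex{1,2} = 0
g(8) = mex{0,2} = 1
g(9) = mex{0,2} = 1
g(10) = mex{0,1} = 2
g(11) = mex{0,1} = 2
g(12) = mex{1,2} = 0
g(13) = mex{1,2} = 0
So g(13) = 0.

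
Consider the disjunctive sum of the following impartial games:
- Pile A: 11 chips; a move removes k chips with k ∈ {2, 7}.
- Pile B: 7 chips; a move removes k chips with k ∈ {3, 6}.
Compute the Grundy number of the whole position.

Build the Grundy sequence for pile A with g(k) = mex{g(k−s) : s ∈ {2, 7}, s ≤ k}:
g(0) = mex{} = 0
g(1) = mex{} = 0
g(2) = mex{0} = 1
g(3) = mex{0} = 1
g(4) = mex{1} = 0
g(5) = mex{1} = 0
g(6) = mex{0} = 1
g(7) = mex{0} = 1
g(8) = mex{0,1} = 2
g(9) = mex{1} = 0
g(10) = mex{1,2} = 0
g(11) = mex{0} = 1
So g(11) = 1.
Grundy values for pile B (subtraction set {3, 6}):
g(0) = mex{} = 0
g(1) = mex{} = 0
g(2) = mex{} = 0
g(3) = mex{0} = 1
g(4) = mex{0} = 1
g(5) = mex{0} = 1
g(6) = mex{0,1} = 2
g(7) = mex{0,1} = 2
So g(7) = 2.
The value of a disjunctive sum is the nim-sum of the parts.
Combined value = 1 ⊕ 2 = 3.

3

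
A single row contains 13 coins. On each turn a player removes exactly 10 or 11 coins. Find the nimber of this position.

1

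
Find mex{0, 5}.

0 is in the set but 1 is not, so the mex is 1.

1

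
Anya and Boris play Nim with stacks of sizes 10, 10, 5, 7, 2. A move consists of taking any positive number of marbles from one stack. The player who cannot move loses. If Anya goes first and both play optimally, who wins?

Nim-sum: 10 XOR 10 XOR 5 XOR 7 XOR 2 = 0.
The nim-sum is 0, so this is a P-position: the player to move is in a losing position under optimal play; Anya is about to move from it and so loses — Boris wins.

Boris wins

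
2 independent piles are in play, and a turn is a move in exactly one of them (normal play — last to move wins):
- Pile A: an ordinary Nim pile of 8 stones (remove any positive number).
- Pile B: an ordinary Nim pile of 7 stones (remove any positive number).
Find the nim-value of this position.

15

Pile A is a plain Nim pile of size 8, so its Grundy value is 8.
Pile B is a plain Nim pile of size 7, so its Grundy value is 7.
By the Sprague-Grundy theorem, the Grundy value of a sum of independent games is the XOR of the component values.
Combined value = 8 XOR 7 = 15.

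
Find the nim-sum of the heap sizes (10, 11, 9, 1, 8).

In binary:
  1010  (10)
  1011  (11)
  1001  (9)
  0001  (1)
  1000  (8)
  ----
  0001  (1)

1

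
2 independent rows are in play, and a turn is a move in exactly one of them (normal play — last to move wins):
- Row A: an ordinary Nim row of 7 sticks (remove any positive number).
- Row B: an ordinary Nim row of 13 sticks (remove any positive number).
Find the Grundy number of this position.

10

Row A is a plain Nim row of size 7, so its Grundy value is 7.
Row B is a plain Nim row of size 13, so its Grundy value is 13.
By the Sprague-Grundy theorem, the Grundy value of a sum of independent games is the XOR of the component values.
Combined value = 7 XOR 13 = 10.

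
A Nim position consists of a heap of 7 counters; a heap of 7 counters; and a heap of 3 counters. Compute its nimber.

Write each in binary and XOR column by column:
  111  (7)
  111  (7)
  011  (3)
  ---
  011  (3)

3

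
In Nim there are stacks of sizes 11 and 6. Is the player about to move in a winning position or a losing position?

Write each in binary and XOR column by column:
  1011  (11)
  0110  (6)
  ----
  1101  (13)
The nim-sum is 13 ≠ 0, so this is an N-position: the player to move can win.

Winning position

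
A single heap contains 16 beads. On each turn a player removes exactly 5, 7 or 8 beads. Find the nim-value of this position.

0

Compute g(0), g(1), … for moves {5, 7, 8}:
k:     0  1  2  3  4  5  6  7  8  9 10 11 12 13 14 15 16
g(k):  0  0  0  0  0  1  1  1  1  1  2  2  2  0  0  0  0
So g(16) = 0.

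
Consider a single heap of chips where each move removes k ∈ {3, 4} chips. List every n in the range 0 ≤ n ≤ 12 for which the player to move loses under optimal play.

0, 1, 2, 7, 8, 9

Grundy values for subtraction set {3, 4}:
k:     0  1  2  3  4  5  6  7  8  9 10 11 12
g(k):  0  0  0  1  1  1  2  0  0  0  1  1  1
The P-positions (g = 0) in 0..12 are 0, 1, 2, 7, 8, 9.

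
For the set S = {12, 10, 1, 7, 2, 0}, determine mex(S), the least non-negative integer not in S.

The values 0, 1, 2 are all present; 3 is the first non-negative integer missing from the set.

3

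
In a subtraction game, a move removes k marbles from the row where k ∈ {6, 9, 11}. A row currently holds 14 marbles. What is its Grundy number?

Compute g(0), g(1), … for moves {6, 9, 11}:
g(0) = mex{} = 0
g(1) = mex{} = 0
g(2) = mex{} = 0
g(3) = mex{} = 0
g(4) = mex{} = 0
g(5) = mex{} = 0
g(6) = mex{0} = 1
g(7) = mex{0} = 1
g(8) = mex{0} = 1
g(9) = mex{0} = 1
g(10) = mex{0} = 1
g(11) = mex{0} = 1
g(12) = mex{0,1} = 2
g(13) = mex{0,1} = 2
g(14) = mex{0,1} = 2
So g(14) = 2.

2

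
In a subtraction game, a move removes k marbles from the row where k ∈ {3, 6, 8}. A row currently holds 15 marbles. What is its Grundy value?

Grundy values for subtraction set {3, 6, 8}:
k:     0  1  2  3  4  5  6  7  8  9 10 11 12 13 14 15
g(k):  0  0  0  1  1  1  2  2  2  3  3  0  0  0  1  1
So g(15) = 1.

1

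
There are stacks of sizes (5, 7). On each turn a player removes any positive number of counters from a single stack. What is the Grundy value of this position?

In binary:
  101  (5)
  111  (7)
  ---
  010  (2)

2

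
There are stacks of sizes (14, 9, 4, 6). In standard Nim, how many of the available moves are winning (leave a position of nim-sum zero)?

Nim-sum: 14 ^ 9 ^ 4 ^ 6 = 5.
The overall nim-sum is X = 5. A stack of size p has a winning move iff p XOR X < p (reduce it to p XOR X).
  14: 14 XOR 5 = 11 < 14 — winning move (to 11).
  9: 9 XOR 5 = 12 ≥ 9 — no move.
  4: 4 XOR 5 = 1 < 4 — winning move (to 1).
  6: 6 XOR 5 = 3 < 6 — winning move (to 3).
That gives 3 winning moves.

3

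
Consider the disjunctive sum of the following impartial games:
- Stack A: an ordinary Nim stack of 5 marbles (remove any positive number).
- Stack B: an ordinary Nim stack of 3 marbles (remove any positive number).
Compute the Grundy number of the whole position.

Stack A is a plain Nim stack of size 5, so its Grundy value is 5.
Stack B is a plain Nim stack of size 3, so its Grundy value is 3.
The value of a disjunctive sum is the nim-sum of the parts.
Combined value = 5 ⊕ 3 = 6.

6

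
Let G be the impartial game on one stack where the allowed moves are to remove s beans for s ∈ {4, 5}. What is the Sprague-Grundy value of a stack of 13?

1

Build the Grundy sequence with g(k) = mex{g(k−s) : s ∈ {4, 5}, s ≤ k}:
k:     0  1  2  3  4  5  6  7  8  9 10 11 12 13
g(k):  0  0  0  0  1  1  1  1  2  0  0  0  0  1
So g(13) = 1.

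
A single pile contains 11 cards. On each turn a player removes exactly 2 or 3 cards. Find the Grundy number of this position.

0

Compute g(0), g(1), … for moves {2, 3}:
g(0) = mex{} = 0
g(1) = mex{} = 0
g(2) = mex{0} = 1
g(3) = mex{0} = 1
g(4) = mex{0,1} = 2
g(5) = mex{1} = 0
g(6) = mex{1,2} = 0
g(7) = mex{0,2} = 1
g(8) = mex{0} = 1
g(9) = mex{0,1} = 2
g(10) = mex{1} = 0
g(11) = mex{1,2} = 0
So g(11) = 0.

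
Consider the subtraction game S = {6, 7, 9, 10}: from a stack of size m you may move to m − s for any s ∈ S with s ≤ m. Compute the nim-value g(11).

Build the Grundy sequence with g(k) = mex{g(k−s) : s ∈ {6, 7, 9, 10}, s ≤ k}:
k:     0  1  2  3  4  5  6  7  8  9 10 11
g(k):  0  0  0  0  0  0  1  1  1  1  1  1
So g(11) = 1.

1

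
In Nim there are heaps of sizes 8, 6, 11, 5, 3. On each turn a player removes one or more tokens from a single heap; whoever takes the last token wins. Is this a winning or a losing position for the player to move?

Winning position

Compute the nim-sum pairwise:
8 XOR 6 = 14
14 XOR 11 = 5
5 XOR 5 = 0
0 XOR 3 = 3
The nim-sum is 3 ≠ 0, so this is an N-position: the player to move can win.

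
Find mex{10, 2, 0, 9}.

1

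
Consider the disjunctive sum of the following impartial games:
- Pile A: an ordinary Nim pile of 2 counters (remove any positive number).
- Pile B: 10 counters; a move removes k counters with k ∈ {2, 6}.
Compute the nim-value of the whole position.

Pile A is a plain Nim pile of size 2, so its Grundy value is 2.
For pile B, compute g(0), g(1), … with moves {2, 6}:
k:     0  1  2  3  4  5  6  7  8  9 10
g(k):  0  0  1  1  0  0  1  1  0  0  1
So g(10) = 1.
By the Sprague-Grundy theorem, the Grundy value of a sum of independent games is the XOR of the component values.
Combined value = 2 ⊕ 1 = 3.

3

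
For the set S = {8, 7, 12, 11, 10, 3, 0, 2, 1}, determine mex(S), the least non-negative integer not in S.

4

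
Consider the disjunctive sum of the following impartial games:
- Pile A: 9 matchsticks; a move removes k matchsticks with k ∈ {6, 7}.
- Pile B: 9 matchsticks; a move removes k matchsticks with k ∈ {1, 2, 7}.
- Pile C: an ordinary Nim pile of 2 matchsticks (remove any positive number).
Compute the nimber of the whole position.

3

For pile A, compute g(0), g(1), … with moves {6, 7}:
k:     0  1  2  3  4  5  6  7  8  9
g(k):  0  0  0  0  0  0  1  1  1  1
So g(9) = 1.
For pile B, compute g(0), g(1), … with moves {1, 2, 7}:
g(0) = mex{} = 0
g(1) = mex{0} = 1
g(2) = mex{0,1} = 2
g(3) = mex{1,2} = 0
g(4) = mex{0,2} = 1
g(5) = mex{0,1} = 2
g(6) = mex{1,2} = 0
g(7) = mex{0,2} = 1
g(8) = mex{0,1} = 2
g(9) = mex{1,2} = 0
So g(9) = 0.
Pile C is a plain Nim pile of size 2, so its Grundy value is 2.
The value of a disjunctive sum is the nim-sum of the parts.
Combined value = 1 XOR 0 XOR 2 = 3.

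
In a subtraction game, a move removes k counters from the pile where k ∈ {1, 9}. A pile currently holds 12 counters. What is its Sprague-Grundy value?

Compute g(0), g(1), … for moves {1, 9}:
g(0) = mex{} = 0
g(1) = mex{0} = 1
g(2) = mex{1} = 0
g(3) = mex{0} = 1
g(4) = mex{1} = 0
g(5) = mex{0} = 1
g(6) = mex{1} = 0
g(7) = mex{0} = 1
g(8) = mex{1} = 0
g(9) = mex{0} = 1
g(10) = mex{1} = 0
g(11) = mex{0} = 1
g(12) = mex{1} = 0
So g(12) = 0.

0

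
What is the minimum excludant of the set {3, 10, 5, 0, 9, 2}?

0 is in the set but 1 is not, so the mex is 1.

1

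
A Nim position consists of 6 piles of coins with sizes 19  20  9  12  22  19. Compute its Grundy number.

7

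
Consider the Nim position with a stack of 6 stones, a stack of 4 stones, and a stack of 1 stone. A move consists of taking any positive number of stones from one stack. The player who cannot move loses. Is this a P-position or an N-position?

Nim-sum: 6 ⊕ 4 ⊕ 1 = 3.
The nim-sum is 3 ≠ 0, so this is an N-position: the player to move can win.

N-position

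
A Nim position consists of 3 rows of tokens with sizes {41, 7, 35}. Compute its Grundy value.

Compute the nim-sum pairwise:
41 ^ 7 = 46
46 ^ 35 = 13

13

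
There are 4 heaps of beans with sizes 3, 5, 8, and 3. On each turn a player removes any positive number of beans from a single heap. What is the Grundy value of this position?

Nim-sum: 3 XOR 5 XOR 8 XOR 3 = 13.

13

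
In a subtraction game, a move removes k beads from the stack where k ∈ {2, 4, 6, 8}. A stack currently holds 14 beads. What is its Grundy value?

2

Grundy values for subtraction set {2, 4, 6, 8}:
g(0) = mex{} = 0
g(1) = mex{} = 0
g(2) = mex{0} = 1
g(3) = mex{0} = 1
g(4) = mex{0,1} = 2
g(5) = mex{0,1} = 2
g(6) = mex{0,1,2} = 3
g(7) = mex{0,1,2} = 3
g(8) = mex{0,1,2,3} = 4
g(9) = mex{0,1,2,3} = 4
g(10) = mex{1,2,3,4} = 0
g(11) = mex{1,2,3,4} = 0
g(12) = mex{0,2,3,4} = 1
g(13) = mex{0,2,3,4} = 1
g(14) = mex{0,1,3,4} = 2
So g(14) = 2.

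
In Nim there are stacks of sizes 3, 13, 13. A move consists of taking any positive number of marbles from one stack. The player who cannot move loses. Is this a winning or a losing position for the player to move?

Winning position

Compute the nim-sum pairwise:
3 ⊕ 13 = 14
14 ⊕ 13 = 3
The nim-sum is 3 ≠ 0, so this is an N-position: the player to move can win.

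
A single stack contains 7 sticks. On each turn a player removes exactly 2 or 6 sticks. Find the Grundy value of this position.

1

Build the Grundy sequence with g(k) = mex{g(k−s) : s ∈ {2, 6}, s ≤ k}:
g(0) = mex{} = 0
g(1) = mex{} = 0
g(2) = mex{0} = 1
g(3) = mex{0} = 1
g(4) = mex{1} = 0
g(5) = mex{1} = 0
g(6) = mex{0} = 1
g(7) = mex{0} = 1
So g(7) = 1.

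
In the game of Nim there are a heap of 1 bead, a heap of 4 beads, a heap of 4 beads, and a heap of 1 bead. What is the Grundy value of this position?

Nim-sum: 1 ⊕ 4 ⊕ 4 ⊕ 1 = 0.

0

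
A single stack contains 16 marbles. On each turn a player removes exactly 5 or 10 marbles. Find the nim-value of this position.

0

Grundy values for subtraction set {5, 10}:
k:     0  1  2  3  4  5  6  7  8  9 10 11 12 13 14 15 16
g(k):  0  0  0  0  0  1  1  1  1  1  2  2  2  2  2  0  0
So g(16) = 0.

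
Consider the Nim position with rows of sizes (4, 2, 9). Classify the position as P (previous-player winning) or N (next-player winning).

N-position

Compute the nim-sum pairwise:
4 ^ 2 = 6
6 ^ 9 = 15
The nim-sum is 15 ≠ 0, so this is an N-position: the player to move can win.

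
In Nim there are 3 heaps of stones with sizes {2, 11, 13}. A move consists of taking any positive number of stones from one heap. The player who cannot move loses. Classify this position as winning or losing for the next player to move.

Write each in binary and XOR column by column:
  0010  (2)
  1011  (11)
  1101  (13)
  ----
  0100  (4)
The nim-sum is 4 ≠ 0, so this is an N-position: the player to move can win.

Winning position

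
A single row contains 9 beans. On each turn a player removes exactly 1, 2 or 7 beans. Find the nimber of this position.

0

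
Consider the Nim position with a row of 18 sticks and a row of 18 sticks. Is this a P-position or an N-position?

Nim-sum: 18 XOR 18 = 0.
The nim-sum is 0, so this is a P-position: the player to move is in a losing position under optimal play.

P-position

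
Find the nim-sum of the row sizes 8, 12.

4

Bitwise XOR of the heap sizes:
  1000  (8)
  1100  (12)
  ----
  0100  (4)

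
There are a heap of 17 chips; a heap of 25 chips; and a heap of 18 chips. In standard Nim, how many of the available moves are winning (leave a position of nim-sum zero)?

3

Bitwise XOR of the heap sizes:
  10001  (17)
  11001  (25)
  10010  (18)
  -----
  11010  (26)
The overall nim-sum is X = 26. A heap of size p has a winning move iff p XOR X < p (reduce it to p XOR X).
  17: 17 XOR 26 = 11 < 17 — winning move (to 11).
  25: 25 XOR 26 = 3 < 25 — winning move (to 3).
  18: 18 XOR 26 = 8 < 18 — winning move (to 8).
That gives 3 winning moves.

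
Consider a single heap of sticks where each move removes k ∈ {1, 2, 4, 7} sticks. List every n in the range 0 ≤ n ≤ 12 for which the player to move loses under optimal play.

Grundy values for subtraction set {1, 2, 4, 7}:
g(0) = mex{} = 0
g(1) = mex{0} = 1
g(2) = mex{0,1} = 2
g(3) = mex{1,2} = 0
g(4) = mex{0,2} = 1
g(5) = mex{0,1} = 2
g(6) = mex{1,2} = 0
g(7) = mex{0,2} = 1
g(8) = mex{0,1} = 2
g(9) = mex{1,2} = 0
g(10) = mex{0,2} = 1
g(11) = mex{0,1} = 2
g(12) = mex{1,2} = 0
The P-positions (g = 0) in 0..12 are 0, 3, 6, 9, 12.

0, 3, 6, 9, 12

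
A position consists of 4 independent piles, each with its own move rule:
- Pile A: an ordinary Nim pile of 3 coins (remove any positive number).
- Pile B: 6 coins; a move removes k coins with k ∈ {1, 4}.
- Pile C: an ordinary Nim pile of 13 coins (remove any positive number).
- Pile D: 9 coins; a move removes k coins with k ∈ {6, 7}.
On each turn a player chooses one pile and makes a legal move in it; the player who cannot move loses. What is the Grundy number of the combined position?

14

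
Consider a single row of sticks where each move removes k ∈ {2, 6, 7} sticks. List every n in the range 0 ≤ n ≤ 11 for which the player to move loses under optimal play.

Grundy values for subtraction set {2, 6, 7}:
k:     0  1  2  3  4  5  6  7  8  9 10 11
g(k):  0  0  1  1  0  0  1  1  2  0  3  1
The P-positions (g = 0) in 0..11 are 0, 1, 4, 5, 9.

0, 1, 4, 5, 9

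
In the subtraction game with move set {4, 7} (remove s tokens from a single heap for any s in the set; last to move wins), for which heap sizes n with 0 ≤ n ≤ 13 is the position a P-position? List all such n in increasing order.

0, 1, 2, 3, 11, 12, 13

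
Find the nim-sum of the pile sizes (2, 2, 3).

Nim-sum: 2 ⊕ 2 ⊕ 3 = 3.

3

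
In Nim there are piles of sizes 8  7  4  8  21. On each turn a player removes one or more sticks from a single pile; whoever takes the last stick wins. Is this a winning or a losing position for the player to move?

Winning position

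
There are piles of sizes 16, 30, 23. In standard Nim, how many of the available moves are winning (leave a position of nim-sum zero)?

Write each in binary and XOR column by column:
  10000  (16)
  11110  (30)
  10111  (23)
  -----
  11001  (25)
The overall nim-sum is X = 25. A pile of size p has a winning move iff p XOR X < p (reduce it to p XOR X).
  16: 16 XOR 25 = 9 < 16 — winning move (to 9).
  30: 30 XOR 25 = 7 < 30 — winning move (to 7).
  23: 23 XOR 25 = 14 < 23 — winning move (to 14).
That gives 3 winning moves.

3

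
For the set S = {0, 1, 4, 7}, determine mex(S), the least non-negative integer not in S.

2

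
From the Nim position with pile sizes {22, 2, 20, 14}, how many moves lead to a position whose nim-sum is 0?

1

Nim-sum: 22 ^ 2 ^ 20 ^ 14 = 14.
The overall nim-sum is X = 14. A pile of size p has a winning move iff p XOR X < p (reduce it to p XOR X).
  22: 22 XOR 14 = 24 ≥ 22 — no move.
  2: 2 XOR 14 = 12 ≥ 2 — no move.
  20: 20 XOR 14 = 26 ≥ 20 — no move.
  14: 14 XOR 14 = 0 < 14 — winning move (to 0).
That gives 1 winning move.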